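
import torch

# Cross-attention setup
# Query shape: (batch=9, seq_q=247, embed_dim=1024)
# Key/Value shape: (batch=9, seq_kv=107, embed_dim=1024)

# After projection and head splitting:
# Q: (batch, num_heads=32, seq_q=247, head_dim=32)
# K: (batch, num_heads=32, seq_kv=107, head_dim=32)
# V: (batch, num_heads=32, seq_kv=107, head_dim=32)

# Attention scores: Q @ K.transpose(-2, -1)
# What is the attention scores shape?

Input shape: (9, 247, 1024)
Output shape: (9, 32, 247, 107)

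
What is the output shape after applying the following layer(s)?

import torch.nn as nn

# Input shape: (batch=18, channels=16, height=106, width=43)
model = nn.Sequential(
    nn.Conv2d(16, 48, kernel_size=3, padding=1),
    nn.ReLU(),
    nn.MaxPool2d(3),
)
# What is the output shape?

Input shape: (18, 16, 106, 43)
  -> after Conv2d: (18, 48, 106, 43)
  -> after ReLU: (18, 48, 106, 43)
Output shape: (18, 48, 35, 14)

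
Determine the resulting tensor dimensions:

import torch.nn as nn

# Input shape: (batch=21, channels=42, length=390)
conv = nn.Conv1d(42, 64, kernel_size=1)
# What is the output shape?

Input shape: (21, 42, 390)
Output shape: (21, 64, 390)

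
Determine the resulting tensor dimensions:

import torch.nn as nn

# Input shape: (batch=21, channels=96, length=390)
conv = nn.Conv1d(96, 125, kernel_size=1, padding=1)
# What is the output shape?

Input shape: (21, 96, 390)
Output shape: (21, 125, 392)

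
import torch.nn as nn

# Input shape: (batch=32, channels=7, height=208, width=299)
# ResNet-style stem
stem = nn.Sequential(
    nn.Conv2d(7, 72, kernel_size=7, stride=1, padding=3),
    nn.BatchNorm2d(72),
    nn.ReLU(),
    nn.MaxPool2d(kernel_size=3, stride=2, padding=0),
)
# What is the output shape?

Input shape: (32, 7, 208, 299)
  -> after Conv2d 7x7 stride=1: (32, 72, 208, 299)
Output shape: (32, 72, 103, 149)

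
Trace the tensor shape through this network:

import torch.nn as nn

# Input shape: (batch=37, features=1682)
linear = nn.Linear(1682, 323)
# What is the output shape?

Input shape: (37, 1682)
Output shape: (37, 323)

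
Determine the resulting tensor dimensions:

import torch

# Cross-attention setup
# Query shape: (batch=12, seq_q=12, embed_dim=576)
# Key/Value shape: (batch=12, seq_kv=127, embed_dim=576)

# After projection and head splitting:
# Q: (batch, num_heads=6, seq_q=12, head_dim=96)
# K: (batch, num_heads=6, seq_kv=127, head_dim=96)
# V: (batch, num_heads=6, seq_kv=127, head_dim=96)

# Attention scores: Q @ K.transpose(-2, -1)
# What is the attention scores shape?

Input shape: (12, 12, 576)
Output shape: (12, 6, 12, 127)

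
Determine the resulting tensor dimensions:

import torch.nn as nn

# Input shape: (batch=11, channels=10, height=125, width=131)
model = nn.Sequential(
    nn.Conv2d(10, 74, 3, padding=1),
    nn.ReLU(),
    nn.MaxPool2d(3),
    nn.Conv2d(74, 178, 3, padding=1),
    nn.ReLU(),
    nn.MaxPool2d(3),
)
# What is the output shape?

Input shape: (11, 10, 125, 131)
  -> after first Conv2d: (11, 74, 125, 131)
  -> after first MaxPool2d: (11, 74, 41, 43)
  -> after second Conv2d: (11, 178, 41, 43)
Output shape: (11, 178, 13, 14)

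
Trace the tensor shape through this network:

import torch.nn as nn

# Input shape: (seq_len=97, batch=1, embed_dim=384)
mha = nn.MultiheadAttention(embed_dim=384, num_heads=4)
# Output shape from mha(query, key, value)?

Input shape: (97, 1, 384)
Output shape: (97, 1, 384)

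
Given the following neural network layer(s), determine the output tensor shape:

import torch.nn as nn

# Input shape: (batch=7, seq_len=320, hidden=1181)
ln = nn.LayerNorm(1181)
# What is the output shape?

Input shape: (7, 320, 1181)
Output shape: (7, 320, 1181)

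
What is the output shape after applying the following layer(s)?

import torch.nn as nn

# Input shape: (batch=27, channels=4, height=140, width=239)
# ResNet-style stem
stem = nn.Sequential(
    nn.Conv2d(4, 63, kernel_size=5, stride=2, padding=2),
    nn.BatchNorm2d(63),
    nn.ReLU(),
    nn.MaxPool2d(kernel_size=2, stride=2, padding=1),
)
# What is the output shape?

Input shape: (27, 4, 140, 239)
  -> after Conv2d 5x5 stride=2: (27, 63, 70, 120)
Output shape: (27, 63, 36, 61)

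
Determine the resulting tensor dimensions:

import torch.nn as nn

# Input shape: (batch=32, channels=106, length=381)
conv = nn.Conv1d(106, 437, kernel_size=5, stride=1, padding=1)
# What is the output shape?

Input shape: (32, 106, 381)
Output shape: (32, 437, 379)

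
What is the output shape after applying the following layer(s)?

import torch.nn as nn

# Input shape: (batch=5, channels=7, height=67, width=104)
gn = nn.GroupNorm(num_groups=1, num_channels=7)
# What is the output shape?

Input shape: (5, 7, 67, 104)
Output shape: (5, 7, 67, 104)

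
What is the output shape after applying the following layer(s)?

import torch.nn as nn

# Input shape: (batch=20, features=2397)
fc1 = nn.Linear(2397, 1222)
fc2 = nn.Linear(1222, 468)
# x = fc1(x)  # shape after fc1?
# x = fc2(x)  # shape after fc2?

Input shape: (20, 2397)
  -> after fc1: (20, 1222)
Output shape: (20, 468)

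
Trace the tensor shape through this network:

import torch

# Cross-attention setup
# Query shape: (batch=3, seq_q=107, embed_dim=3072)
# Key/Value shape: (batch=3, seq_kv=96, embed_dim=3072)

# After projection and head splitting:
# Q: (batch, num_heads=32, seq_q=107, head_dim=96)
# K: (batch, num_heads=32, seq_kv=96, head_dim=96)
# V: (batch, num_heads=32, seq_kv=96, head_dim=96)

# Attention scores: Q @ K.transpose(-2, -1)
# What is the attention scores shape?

Input shape: (3, 107, 3072)
Output shape: (3, 32, 107, 96)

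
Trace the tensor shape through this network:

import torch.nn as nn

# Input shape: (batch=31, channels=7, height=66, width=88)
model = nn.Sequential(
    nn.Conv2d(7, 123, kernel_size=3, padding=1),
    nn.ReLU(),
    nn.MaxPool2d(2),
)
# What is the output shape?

Input shape: (31, 7, 66, 88)
  -> after Conv2d: (31, 123, 66, 88)
  -> after ReLU: (31, 123, 66, 88)
Output shape: (31, 123, 33, 44)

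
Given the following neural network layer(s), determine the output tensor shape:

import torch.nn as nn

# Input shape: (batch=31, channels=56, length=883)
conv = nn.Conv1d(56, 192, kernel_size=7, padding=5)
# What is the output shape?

Input shape: (31, 56, 883)
Output shape: (31, 192, 887)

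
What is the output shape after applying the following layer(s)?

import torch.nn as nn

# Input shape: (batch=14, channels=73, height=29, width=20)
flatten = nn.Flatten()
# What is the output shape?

Input shape: (14, 73, 29, 20)
Output shape: (14, 42340)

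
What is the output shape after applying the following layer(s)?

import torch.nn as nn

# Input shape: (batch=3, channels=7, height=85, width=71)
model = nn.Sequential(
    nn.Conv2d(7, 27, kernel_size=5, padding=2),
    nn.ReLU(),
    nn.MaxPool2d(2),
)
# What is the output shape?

Input shape: (3, 7, 85, 71)
  -> after Conv2d: (3, 27, 85, 71)
  -> after ReLU: (3, 27, 85, 71)
Output shape: (3, 27, 42, 35)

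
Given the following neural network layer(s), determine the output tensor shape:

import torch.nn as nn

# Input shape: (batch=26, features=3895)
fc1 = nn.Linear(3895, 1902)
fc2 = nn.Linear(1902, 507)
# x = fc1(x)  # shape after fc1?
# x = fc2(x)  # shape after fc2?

Input shape: (26, 3895)
  -> after fc1: (26, 1902)
Output shape: (26, 507)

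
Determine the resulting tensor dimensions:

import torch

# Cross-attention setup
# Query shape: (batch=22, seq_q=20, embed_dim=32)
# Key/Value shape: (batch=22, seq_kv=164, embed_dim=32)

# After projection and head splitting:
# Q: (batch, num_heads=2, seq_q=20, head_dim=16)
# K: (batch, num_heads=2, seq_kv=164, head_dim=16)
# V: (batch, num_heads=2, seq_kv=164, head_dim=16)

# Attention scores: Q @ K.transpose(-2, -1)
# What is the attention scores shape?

Input shape: (22, 20, 32)
Output shape: (22, 2, 20, 164)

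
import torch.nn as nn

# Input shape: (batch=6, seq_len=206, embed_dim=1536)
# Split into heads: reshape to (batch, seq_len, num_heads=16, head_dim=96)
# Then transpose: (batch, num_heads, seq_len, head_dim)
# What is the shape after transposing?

Input shape: (6, 206, 1536)
  -> after reshape: (6, 206, 16, 96)
Output shape: (6, 16, 206, 96)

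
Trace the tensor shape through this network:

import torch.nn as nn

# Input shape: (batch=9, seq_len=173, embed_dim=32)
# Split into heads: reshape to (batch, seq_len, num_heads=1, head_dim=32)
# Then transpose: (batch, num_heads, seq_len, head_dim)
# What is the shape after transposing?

Input shape: (9, 173, 32)
  -> after reshape: (9, 173, 1, 32)
Output shape: (9, 1, 173, 32)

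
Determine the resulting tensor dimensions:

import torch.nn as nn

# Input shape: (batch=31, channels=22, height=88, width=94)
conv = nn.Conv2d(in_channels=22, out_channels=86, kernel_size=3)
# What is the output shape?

Input shape: (31, 22, 88, 94)
Output shape: (31, 86, 86, 92)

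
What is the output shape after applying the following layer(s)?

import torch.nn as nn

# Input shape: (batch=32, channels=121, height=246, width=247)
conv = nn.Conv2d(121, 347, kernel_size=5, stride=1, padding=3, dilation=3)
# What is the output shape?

Input shape: (32, 121, 246, 247)
Output shape: (32, 347, 240, 241)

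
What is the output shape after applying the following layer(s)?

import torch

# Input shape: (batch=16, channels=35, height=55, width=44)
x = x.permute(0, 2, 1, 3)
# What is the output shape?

Input shape: (16, 35, 55, 44)
Output shape: (16, 55, 35, 44)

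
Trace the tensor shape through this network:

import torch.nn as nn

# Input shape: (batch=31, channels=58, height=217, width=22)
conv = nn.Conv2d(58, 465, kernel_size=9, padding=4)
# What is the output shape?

Input shape: (31, 58, 217, 22)
Output shape: (31, 465, 217, 22)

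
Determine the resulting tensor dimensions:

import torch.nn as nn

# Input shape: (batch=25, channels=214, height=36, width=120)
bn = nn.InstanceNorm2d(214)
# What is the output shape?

Input shape: (25, 214, 36, 120)
Output shape: (25, 214, 36, 120)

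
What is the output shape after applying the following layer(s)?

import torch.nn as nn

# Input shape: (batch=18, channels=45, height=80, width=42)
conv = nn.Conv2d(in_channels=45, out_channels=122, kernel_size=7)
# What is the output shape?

Input shape: (18, 45, 80, 42)
Output shape: (18, 122, 74, 36)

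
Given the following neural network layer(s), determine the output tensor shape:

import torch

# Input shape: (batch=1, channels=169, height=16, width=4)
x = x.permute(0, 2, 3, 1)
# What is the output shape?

Input shape: (1, 169, 16, 4)
Output shape: (1, 16, 4, 169)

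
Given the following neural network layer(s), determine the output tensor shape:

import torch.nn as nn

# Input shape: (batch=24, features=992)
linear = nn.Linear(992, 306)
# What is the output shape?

Input shape: (24, 992)
Output shape: (24, 306)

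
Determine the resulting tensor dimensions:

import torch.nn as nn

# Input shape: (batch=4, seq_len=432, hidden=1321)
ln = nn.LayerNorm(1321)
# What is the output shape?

Input shape: (4, 432, 1321)
Output shape: (4, 432, 1321)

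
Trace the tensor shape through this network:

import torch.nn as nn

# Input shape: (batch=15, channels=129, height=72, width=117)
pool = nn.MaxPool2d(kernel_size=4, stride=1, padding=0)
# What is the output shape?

Input shape: (15, 129, 72, 117)
Output shape: (15, 129, 69, 114)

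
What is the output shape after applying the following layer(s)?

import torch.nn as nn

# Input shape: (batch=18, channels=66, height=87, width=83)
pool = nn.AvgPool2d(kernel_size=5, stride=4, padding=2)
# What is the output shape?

Input shape: (18, 66, 87, 83)
Output shape: (18, 66, 22, 21)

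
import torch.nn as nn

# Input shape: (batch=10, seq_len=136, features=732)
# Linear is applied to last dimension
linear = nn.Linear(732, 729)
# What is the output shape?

Input shape: (10, 136, 732)
Output shape: (10, 136, 729)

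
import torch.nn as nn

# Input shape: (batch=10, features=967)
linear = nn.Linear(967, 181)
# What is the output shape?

Input shape: (10, 967)
Output shape: (10, 181)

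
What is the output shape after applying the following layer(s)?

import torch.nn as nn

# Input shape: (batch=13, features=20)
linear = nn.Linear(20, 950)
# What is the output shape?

Input shape: (13, 20)
Output shape: (13, 950)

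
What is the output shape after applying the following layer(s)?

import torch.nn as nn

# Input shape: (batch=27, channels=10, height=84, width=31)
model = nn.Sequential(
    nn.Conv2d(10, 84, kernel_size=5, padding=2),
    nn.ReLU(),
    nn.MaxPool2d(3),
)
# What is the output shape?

Input shape: (27, 10, 84, 31)
  -> after Conv2d: (27, 84, 84, 31)
  -> after ReLU: (27, 84, 84, 31)
Output shape: (27, 84, 28, 10)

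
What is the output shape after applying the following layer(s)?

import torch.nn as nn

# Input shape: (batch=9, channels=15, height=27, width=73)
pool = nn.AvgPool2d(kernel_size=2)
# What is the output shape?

Input shape: (9, 15, 27, 73)
Output shape: (9, 15, 13, 36)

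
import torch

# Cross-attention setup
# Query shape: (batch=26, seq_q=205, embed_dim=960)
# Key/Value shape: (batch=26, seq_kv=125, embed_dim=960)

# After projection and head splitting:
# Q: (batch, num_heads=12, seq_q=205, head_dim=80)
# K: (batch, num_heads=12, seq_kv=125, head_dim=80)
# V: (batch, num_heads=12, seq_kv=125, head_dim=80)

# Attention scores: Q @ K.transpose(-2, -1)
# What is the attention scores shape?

Input shape: (26, 205, 960)
Output shape: (26, 12, 205, 125)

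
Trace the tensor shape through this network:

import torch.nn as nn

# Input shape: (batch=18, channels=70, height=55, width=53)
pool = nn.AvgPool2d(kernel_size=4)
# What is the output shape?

Input shape: (18, 70, 55, 53)
Output shape: (18, 70, 13, 13)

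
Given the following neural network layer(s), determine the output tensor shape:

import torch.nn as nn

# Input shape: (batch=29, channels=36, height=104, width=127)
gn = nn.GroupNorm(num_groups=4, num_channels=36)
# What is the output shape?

Input shape: (29, 36, 104, 127)
Output shape: (29, 36, 104, 127)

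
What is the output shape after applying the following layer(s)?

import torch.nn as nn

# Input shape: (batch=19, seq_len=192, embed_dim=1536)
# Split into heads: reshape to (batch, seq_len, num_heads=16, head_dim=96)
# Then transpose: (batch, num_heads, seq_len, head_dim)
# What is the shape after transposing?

Input shape: (19, 192, 1536)
  -> after reshape: (19, 192, 16, 96)
Output shape: (19, 16, 192, 96)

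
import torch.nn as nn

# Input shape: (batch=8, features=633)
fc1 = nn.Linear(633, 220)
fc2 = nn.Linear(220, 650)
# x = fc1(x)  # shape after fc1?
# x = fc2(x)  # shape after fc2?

Input shape: (8, 633)
  -> after fc1: (8, 220)
Output shape: (8, 650)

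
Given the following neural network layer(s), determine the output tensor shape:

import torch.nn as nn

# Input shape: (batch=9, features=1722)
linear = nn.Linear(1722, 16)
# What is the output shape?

Input shape: (9, 1722)
Output shape: (9, 16)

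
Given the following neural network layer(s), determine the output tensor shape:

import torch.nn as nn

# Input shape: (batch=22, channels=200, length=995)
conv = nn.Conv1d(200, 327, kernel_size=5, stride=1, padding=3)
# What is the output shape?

Input shape: (22, 200, 995)
Output shape: (22, 327, 997)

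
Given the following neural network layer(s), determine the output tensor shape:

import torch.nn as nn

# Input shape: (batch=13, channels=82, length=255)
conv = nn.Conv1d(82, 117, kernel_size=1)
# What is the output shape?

Input shape: (13, 82, 255)
Output shape: (13, 117, 255)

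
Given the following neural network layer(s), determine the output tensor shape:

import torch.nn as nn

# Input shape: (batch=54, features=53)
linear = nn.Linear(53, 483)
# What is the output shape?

Input shape: (54, 53)
Output shape: (54, 483)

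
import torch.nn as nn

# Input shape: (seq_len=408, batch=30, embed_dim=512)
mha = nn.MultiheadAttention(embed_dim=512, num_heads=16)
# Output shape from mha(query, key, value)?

Input shape: (408, 30, 512)
Output shape: (408, 30, 512)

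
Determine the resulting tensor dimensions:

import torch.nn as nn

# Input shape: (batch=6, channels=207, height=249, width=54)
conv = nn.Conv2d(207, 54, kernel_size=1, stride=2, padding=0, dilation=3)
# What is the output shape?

Input shape: (6, 207, 249, 54)
Output shape: (6, 54, 125, 27)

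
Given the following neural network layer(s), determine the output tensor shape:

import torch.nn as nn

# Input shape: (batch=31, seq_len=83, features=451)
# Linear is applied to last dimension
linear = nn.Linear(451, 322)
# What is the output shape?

Input shape: (31, 83, 451)
Output shape: (31, 83, 322)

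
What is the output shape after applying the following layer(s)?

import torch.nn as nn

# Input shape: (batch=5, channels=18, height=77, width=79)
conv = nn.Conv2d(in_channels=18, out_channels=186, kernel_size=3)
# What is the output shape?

Input shape: (5, 18, 77, 79)
Output shape: (5, 186, 75, 77)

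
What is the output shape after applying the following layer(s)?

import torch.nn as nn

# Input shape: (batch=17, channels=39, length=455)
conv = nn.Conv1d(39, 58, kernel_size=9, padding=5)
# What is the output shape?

Input shape: (17, 39, 455)
Output shape: (17, 58, 457)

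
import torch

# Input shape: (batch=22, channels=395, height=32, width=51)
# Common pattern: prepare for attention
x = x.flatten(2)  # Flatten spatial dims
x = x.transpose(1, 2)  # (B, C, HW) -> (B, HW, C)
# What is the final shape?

Input shape: (22, 395, 32, 51)
  -> after flatten(2): (22, 395, 1632)
Output shape: (22, 1632, 395)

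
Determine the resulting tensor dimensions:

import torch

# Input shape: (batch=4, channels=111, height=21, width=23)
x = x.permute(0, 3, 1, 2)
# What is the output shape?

Input shape: (4, 111, 21, 23)
Output shape: (4, 23, 111, 21)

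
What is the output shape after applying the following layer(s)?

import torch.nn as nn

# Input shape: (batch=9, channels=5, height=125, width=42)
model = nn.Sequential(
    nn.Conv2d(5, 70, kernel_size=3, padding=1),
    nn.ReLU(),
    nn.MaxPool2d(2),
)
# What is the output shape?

Input shape: (9, 5, 125, 42)
  -> after Conv2d: (9, 70, 125, 42)
  -> after ReLU: (9, 70, 125, 42)
Output shape: (9, 70, 62, 21)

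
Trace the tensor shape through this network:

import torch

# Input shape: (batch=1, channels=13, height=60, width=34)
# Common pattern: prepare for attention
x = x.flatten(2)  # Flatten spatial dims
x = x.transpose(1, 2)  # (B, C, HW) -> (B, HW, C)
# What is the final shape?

Input shape: (1, 13, 60, 34)
  -> after flatten(2): (1, 13, 2040)
Output shape: (1, 2040, 13)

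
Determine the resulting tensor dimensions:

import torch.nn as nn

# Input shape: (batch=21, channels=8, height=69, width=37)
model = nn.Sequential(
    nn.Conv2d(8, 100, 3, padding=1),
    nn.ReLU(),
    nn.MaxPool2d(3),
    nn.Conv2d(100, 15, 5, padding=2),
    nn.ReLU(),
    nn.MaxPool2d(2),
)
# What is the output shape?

Input shape: (21, 8, 69, 37)
  -> after first Conv2d: (21, 100, 69, 37)
  -> after first MaxPool2d: (21, 100, 23, 12)
  -> after second Conv2d: (21, 15, 23, 12)
Output shape: (21, 15, 11, 6)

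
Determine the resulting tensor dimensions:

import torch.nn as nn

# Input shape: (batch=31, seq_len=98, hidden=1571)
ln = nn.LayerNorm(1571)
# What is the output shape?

Input shape: (31, 98, 1571)
Output shape: (31, 98, 1571)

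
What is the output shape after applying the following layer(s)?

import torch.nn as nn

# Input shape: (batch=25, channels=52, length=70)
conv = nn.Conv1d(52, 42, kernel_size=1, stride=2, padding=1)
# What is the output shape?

Input shape: (25, 52, 70)
Output shape: (25, 42, 36)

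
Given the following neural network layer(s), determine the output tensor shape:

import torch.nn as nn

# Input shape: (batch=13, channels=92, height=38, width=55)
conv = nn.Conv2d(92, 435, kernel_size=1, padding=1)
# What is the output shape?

Input shape: (13, 92, 38, 55)
Output shape: (13, 435, 40, 57)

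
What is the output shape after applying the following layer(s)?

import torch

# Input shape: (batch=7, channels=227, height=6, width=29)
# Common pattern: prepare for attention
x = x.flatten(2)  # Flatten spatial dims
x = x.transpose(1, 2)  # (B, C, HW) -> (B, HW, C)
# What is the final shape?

Input shape: (7, 227, 6, 29)
  -> after flatten(2): (7, 227, 174)
Output shape: (7, 174, 227)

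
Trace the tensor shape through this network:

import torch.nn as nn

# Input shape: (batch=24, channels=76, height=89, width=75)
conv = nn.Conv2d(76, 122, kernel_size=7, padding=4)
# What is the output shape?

Input shape: (24, 76, 89, 75)
Output shape: (24, 122, 91, 77)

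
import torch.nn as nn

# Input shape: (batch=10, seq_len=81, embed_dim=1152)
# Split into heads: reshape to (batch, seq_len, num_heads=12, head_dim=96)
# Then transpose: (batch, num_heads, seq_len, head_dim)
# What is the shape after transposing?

Input shape: (10, 81, 1152)
  -> after reshape: (10, 81, 12, 96)
Output shape: (10, 12, 81, 96)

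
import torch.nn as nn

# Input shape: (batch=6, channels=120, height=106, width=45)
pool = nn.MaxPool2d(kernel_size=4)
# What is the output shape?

Input shape: (6, 120, 106, 45)
Output shape: (6, 120, 26, 11)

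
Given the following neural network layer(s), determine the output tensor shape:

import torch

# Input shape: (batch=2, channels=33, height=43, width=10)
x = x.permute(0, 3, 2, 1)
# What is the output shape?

Input shape: (2, 33, 43, 10)
Output shape: (2, 10, 43, 33)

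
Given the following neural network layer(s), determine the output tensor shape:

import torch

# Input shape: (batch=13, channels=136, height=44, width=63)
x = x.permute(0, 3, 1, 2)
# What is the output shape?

Input shape: (13, 136, 44, 63)
Output shape: (13, 63, 136, 44)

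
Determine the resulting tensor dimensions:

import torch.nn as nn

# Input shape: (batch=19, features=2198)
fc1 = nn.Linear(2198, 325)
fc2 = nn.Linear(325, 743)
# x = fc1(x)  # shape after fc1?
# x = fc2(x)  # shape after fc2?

Input shape: (19, 2198)
  -> after fc1: (19, 325)
Output shape: (19, 743)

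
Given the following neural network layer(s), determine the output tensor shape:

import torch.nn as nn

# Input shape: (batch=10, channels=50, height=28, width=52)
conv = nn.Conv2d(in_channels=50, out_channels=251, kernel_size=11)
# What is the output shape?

Input shape: (10, 50, 28, 52)
Output shape: (10, 251, 18, 42)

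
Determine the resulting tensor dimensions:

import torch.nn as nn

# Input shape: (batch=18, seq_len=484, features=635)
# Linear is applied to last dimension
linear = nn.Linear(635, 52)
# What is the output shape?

Input shape: (18, 484, 635)
Output shape: (18, 484, 52)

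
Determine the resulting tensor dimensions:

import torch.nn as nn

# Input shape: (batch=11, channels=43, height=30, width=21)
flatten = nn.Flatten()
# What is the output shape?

Input shape: (11, 43, 30, 21)
Output shape: (11, 27090)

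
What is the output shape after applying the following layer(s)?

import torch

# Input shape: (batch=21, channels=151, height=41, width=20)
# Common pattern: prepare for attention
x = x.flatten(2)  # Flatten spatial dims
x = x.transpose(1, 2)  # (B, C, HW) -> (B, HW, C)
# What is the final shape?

Input shape: (21, 151, 41, 20)
  -> after flatten(2): (21, 151, 820)
Output shape: (21, 820, 151)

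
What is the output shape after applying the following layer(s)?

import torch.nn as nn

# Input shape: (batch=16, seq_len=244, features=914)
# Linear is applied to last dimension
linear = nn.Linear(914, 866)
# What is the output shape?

Input shape: (16, 244, 914)
Output shape: (16, 244, 866)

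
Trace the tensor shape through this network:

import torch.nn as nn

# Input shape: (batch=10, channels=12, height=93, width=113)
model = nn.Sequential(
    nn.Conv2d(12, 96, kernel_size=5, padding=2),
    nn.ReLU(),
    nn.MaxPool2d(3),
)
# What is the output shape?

Input shape: (10, 12, 93, 113)
  -> after Conv2d: (10, 96, 93, 113)
  -> after ReLU: (10, 96, 93, 113)
Output shape: (10, 96, 31, 37)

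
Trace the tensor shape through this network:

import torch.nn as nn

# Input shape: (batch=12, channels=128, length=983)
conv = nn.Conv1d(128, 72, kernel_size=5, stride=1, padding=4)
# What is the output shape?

Input shape: (12, 128, 983)
Output shape: (12, 72, 987)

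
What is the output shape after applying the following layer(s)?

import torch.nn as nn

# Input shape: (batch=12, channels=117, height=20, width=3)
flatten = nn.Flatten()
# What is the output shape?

Input shape: (12, 117, 20, 3)
Output shape: (12, 7020)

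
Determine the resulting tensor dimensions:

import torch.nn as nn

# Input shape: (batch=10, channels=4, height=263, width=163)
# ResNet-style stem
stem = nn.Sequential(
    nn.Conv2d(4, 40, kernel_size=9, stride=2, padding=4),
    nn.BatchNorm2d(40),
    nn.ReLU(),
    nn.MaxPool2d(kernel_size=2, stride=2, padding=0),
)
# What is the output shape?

Input shape: (10, 4, 263, 163)
  -> after Conv2d 9x9 stride=2: (10, 40, 132, 82)
Output shape: (10, 40, 66, 41)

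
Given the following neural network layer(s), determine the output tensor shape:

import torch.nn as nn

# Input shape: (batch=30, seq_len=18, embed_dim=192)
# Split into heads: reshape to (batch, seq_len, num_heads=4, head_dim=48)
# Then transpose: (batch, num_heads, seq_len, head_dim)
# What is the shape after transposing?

Input shape: (30, 18, 192)
  -> after reshape: (30, 18, 4, 48)
Output shape: (30, 4, 18, 48)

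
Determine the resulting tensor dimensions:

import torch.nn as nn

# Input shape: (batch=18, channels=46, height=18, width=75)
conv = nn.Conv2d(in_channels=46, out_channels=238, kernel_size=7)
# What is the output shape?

Input shape: (18, 46, 18, 75)
Output shape: (18, 238, 12, 69)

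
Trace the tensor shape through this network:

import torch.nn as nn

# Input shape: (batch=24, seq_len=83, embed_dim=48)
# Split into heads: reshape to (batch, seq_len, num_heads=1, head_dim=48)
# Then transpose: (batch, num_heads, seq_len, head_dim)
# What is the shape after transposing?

Input shape: (24, 83, 48)
  -> after reshape: (24, 83, 1, 48)
Output shape: (24, 1, 83, 48)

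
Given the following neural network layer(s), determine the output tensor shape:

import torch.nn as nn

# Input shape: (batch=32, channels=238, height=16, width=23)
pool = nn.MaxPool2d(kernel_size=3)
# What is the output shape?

Input shape: (32, 238, 16, 23)
Output shape: (32, 238, 5, 7)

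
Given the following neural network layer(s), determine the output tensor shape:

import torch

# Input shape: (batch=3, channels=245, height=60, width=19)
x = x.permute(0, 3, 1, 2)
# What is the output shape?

Input shape: (3, 245, 60, 19)
Output shape: (3, 19, 245, 60)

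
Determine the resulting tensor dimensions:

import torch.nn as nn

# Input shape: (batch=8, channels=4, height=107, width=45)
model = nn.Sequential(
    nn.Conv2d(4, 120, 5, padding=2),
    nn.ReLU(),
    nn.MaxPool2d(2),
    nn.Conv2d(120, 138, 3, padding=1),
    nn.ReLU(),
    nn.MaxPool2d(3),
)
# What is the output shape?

Input shape: (8, 4, 107, 45)
  -> after first Conv2d: (8, 120, 107, 45)
  -> after first MaxPool2d: (8, 120, 53, 22)
  -> after second Conv2d: (8, 138, 53, 22)
Output shape: (8, 138, 17, 7)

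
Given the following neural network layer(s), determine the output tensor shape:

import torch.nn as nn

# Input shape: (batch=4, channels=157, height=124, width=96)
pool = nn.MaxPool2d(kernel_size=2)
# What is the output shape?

Input shape: (4, 157, 124, 96)
Output shape: (4, 157, 62, 48)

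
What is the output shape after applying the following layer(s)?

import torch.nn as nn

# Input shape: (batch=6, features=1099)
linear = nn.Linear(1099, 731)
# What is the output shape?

Input shape: (6, 1099)
Output shape: (6, 731)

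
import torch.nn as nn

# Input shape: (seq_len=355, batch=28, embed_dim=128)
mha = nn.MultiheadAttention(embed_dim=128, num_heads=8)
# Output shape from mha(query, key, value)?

Input shape: (355, 28, 128)
Output shape: (355, 28, 128)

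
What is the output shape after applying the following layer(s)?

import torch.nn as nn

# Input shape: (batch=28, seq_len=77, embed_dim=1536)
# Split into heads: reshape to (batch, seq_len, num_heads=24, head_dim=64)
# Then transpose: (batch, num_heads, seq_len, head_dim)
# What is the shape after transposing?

Input shape: (28, 77, 1536)
  -> after reshape: (28, 77, 24, 64)
Output shape: (28, 24, 77, 64)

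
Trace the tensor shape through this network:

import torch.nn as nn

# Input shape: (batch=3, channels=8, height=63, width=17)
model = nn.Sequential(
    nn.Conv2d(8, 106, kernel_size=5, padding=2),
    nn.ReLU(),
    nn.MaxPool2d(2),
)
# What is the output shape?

Input shape: (3, 8, 63, 17)
  -> after Conv2d: (3, 106, 63, 17)
  -> after ReLU: (3, 106, 63, 17)
Output shape: (3, 106, 31, 8)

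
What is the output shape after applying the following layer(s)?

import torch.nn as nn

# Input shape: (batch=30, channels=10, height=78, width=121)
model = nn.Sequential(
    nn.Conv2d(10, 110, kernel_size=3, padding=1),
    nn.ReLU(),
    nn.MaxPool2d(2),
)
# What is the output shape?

Input shape: (30, 10, 78, 121)
  -> after Conv2d: (30, 110, 78, 121)
  -> after ReLU: (30, 110, 78, 121)
Output shape: (30, 110, 39, 60)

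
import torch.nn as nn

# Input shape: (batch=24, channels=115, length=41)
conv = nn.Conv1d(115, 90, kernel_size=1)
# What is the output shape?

Input shape: (24, 115, 41)
Output shape: (24, 90, 41)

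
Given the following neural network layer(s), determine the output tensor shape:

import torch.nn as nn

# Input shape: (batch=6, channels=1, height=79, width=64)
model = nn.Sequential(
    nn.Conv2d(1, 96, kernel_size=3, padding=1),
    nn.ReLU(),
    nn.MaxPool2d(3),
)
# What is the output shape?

Input shape: (6, 1, 79, 64)
  -> after Conv2d: (6, 96, 79, 64)
  -> after ReLU: (6, 96, 79, 64)
Output shape: (6, 96, 26, 21)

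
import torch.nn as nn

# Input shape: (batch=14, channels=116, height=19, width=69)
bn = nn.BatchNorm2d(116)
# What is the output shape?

Input shape: (14, 116, 19, 69)
Output shape: (14, 116, 19, 69)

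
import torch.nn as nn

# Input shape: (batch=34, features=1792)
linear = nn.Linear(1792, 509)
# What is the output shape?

Input shape: (34, 1792)
Output shape: (34, 509)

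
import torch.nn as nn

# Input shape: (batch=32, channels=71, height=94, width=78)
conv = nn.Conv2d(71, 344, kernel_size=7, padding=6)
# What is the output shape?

Input shape: (32, 71, 94, 78)
Output shape: (32, 344, 100, 84)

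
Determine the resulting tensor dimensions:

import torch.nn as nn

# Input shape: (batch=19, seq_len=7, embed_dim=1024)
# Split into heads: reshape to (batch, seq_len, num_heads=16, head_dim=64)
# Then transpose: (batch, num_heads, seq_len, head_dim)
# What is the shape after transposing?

Input shape: (19, 7, 1024)
  -> after reshape: (19, 7, 16, 64)
Output shape: (19, 16, 7, 64)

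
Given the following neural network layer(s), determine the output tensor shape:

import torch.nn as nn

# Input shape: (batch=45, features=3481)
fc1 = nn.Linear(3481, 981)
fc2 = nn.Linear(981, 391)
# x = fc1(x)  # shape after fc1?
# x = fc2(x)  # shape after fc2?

Input shape: (45, 3481)
  -> after fc1: (45, 981)
Output shape: (45, 391)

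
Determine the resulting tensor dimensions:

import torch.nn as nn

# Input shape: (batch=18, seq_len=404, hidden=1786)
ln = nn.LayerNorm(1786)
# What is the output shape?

Input shape: (18, 404, 1786)
Output shape: (18, 404, 1786)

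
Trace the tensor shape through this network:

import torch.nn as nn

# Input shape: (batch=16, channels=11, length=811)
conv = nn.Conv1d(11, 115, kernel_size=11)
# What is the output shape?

Input shape: (16, 11, 811)
Output shape: (16, 115, 801)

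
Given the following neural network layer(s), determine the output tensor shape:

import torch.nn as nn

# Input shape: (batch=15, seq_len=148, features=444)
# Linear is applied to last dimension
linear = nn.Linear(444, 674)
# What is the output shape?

Input shape: (15, 148, 444)
Output shape: (15, 148, 674)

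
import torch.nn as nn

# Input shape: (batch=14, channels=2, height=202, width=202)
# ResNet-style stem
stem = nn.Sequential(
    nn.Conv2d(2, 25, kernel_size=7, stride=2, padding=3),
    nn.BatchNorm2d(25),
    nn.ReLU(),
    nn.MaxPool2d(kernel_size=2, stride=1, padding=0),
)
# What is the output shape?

Input shape: (14, 2, 202, 202)
  -> after Conv2d 7x7 stride=2: (14, 25, 101, 101)
Output shape: (14, 25, 100, 100)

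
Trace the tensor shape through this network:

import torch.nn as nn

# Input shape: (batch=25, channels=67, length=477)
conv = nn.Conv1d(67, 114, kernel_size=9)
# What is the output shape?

Input shape: (25, 67, 477)
Output shape: (25, 114, 469)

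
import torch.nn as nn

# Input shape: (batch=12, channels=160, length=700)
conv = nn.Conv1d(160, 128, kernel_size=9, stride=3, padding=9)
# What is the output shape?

Input shape: (12, 160, 700)
Output shape: (12, 128, 237)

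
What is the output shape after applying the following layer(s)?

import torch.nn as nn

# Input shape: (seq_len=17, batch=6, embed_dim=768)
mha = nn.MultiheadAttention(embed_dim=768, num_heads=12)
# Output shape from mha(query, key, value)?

Input shape: (17, 6, 768)
Output shape: (17, 6, 768)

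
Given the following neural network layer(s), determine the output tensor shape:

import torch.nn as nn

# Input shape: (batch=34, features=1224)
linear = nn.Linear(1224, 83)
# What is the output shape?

Input shape: (34, 1224)
Output shape: (34, 83)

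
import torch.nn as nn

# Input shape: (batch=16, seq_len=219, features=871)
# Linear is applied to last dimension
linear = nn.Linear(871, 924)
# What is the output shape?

Input shape: (16, 219, 871)
Output shape: (16, 219, 924)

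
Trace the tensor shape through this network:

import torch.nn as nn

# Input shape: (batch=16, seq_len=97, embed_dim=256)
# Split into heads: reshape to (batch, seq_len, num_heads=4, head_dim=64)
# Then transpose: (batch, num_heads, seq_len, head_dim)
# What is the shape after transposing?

Input shape: (16, 97, 256)
  -> after reshape: (16, 97, 4, 64)
Output shape: (16, 4, 97, 64)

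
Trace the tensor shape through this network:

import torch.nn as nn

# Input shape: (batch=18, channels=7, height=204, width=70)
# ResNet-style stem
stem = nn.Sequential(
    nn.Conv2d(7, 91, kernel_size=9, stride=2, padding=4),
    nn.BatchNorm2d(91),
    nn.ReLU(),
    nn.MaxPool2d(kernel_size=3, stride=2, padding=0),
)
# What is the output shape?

Input shape: (18, 7, 204, 70)
  -> after Conv2d 9x9 stride=2: (18, 91, 102, 35)
Output shape: (18, 91, 50, 17)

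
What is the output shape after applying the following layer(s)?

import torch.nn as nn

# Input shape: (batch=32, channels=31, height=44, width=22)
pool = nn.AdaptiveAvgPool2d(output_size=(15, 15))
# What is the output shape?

Input shape: (32, 31, 44, 22)
Output shape: (32, 31, 15, 15)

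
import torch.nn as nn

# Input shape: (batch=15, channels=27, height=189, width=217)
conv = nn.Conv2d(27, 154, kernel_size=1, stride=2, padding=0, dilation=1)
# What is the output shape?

Input shape: (15, 27, 189, 217)
Output shape: (15, 154, 95, 109)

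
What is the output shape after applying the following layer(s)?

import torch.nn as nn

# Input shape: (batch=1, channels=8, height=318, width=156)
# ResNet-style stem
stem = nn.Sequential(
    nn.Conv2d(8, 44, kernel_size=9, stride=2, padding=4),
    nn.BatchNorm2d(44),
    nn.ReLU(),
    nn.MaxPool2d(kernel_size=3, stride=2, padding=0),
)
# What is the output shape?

Input shape: (1, 8, 318, 156)
  -> after Conv2d 9x9 stride=2: (1, 44, 159, 78)
Output shape: (1, 44, 79, 38)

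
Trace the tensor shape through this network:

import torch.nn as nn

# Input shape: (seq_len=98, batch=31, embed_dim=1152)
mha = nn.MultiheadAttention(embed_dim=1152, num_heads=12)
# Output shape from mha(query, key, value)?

Input shape: (98, 31, 1152)
Output shape: (98, 31, 1152)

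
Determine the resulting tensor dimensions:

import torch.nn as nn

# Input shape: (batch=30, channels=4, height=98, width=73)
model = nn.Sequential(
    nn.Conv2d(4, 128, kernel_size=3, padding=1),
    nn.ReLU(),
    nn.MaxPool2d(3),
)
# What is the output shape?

Input shape: (30, 4, 98, 73)
  -> after Conv2d: (30, 128, 98, 73)
  -> after ReLU: (30, 128, 98, 73)
Output shape: (30, 128, 32, 24)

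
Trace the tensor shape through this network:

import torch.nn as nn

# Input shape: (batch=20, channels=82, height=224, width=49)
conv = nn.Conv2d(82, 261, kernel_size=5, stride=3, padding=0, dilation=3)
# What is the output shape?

Input shape: (20, 82, 224, 49)
Output shape: (20, 261, 71, 13)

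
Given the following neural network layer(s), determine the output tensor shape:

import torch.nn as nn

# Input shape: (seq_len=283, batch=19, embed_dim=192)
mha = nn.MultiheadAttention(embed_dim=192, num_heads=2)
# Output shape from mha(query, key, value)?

Input shape: (283, 19, 192)
Output shape: (283, 19, 192)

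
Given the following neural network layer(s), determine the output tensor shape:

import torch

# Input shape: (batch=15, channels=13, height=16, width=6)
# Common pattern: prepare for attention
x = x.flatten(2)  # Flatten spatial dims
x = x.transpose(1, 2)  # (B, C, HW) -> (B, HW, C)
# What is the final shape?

Input shape: (15, 13, 16, 6)
  -> after flatten(2): (15, 13, 96)
Output shape: (15, 96, 13)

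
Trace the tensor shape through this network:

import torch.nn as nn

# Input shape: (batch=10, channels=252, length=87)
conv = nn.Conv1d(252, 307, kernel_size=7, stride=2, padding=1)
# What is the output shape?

Input shape: (10, 252, 87)
Output shape: (10, 307, 42)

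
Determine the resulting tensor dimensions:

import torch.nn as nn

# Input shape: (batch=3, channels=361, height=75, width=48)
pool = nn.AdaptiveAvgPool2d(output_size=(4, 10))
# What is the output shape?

Input shape: (3, 361, 75, 48)
Output shape: (3, 361, 4, 10)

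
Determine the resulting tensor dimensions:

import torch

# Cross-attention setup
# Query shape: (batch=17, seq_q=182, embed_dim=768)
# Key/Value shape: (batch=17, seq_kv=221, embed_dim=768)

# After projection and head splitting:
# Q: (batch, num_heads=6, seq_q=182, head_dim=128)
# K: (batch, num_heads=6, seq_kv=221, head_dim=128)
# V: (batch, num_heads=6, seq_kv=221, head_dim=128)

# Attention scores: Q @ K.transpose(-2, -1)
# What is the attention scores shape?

Input shape: (17, 182, 768)
Output shape: (17, 6, 182, 221)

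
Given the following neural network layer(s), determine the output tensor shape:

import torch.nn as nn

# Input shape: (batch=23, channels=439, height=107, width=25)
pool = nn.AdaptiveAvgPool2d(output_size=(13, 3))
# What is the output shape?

Input shape: (23, 439, 107, 25)
Output shape: (23, 439, 13, 3)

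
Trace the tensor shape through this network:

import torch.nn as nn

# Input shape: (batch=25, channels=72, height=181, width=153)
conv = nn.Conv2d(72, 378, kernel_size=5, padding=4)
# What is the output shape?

Input shape: (25, 72, 181, 153)
Output shape: (25, 378, 185, 157)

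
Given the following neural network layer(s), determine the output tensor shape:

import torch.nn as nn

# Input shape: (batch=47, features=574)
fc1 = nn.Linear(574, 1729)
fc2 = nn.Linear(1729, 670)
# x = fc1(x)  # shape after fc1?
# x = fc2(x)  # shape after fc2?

Input shape: (47, 574)
  -> after fc1: (47, 1729)
Output shape: (47, 670)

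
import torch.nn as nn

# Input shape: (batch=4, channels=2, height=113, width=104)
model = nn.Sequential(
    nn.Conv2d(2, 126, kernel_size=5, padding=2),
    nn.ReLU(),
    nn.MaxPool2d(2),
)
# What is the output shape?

Input shape: (4, 2, 113, 104)
  -> after Conv2d: (4, 126, 113, 104)
  -> after ReLU: (4, 126, 113, 104)
Output shape: (4, 126, 56, 52)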